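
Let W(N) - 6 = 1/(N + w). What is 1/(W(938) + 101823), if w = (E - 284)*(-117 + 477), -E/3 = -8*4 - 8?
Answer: 58102/5916468557 ≈ 9.8204e-6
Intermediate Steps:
E = 120 (E = -3*(-8*4 - 8) = -3*(-32 - 8) = -3*(-40) = 120)
w = -59040 (w = (120 - 284)*(-117 + 477) = -164*360 = -59040)
W(N) = 6 + 1/(-59040 + N) (W(N) = 6 + 1/(N - 59040) = 6 + 1/(-59040 + N))
1/(W(938) + 101823) = 1/((-354239 + 6*938)/(-59040 + 938) + 101823) = 1/((-354239 + 5628)/(-58102) + 101823) = 1/(-1/58102*(-348611) + 101823) = 1/(348611/58102 + 101823) = 1/(5916468557/58102) = 58102/5916468557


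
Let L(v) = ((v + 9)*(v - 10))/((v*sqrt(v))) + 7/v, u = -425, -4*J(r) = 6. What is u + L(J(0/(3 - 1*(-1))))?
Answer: -1289/3 - 115*I*sqrt(6)/6 ≈ -429.67 - 46.949*I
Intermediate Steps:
J(r) = -3/2 (J(r) = -1/4*6 = -3/2)
L(v) = 7/v + (-10 + v)*(9 + v)/v**(3/2) (L(v) = ((9 + v)*(-10 + v))/(v**(3/2)) + 7/v = ((-10 + v)*(9 + v))/v**(3/2) + 7/v = (-10 + v)*(9 + v)/v**(3/2) + 7/v = 7/v + (-10 + v)*(9 + v)/v**(3/2))
u + L(J(0/(3 - 1*(-1)))) = -425 + (sqrt(-3/2) - 1/sqrt(-3/2) - 20*I*sqrt(6) + 7/(-3/2)) = -425 + (I*sqrt(6)/2 - (-1)*I*sqrt(6)/3 - 20*I*sqrt(6) + 7*(-2/3)) = -425 + (I*sqrt(6)/2 + I*sqrt(6)/3 - 20*I*sqrt(6) - 14/3) = -425 + (-14/3 - 115*I*sqrt(6)/6) = -1289/3 - 115*I*sqrt(6)/6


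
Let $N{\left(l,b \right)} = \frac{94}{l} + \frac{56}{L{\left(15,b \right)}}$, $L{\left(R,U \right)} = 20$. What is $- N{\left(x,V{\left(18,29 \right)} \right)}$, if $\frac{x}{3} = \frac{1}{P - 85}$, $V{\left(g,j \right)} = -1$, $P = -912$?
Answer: $\frac{468548}{15} \approx 31237.0$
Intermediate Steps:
$x = - \frac{3}{997}$ ($x = \frac{3}{-912 - 85} = \frac{3}{-997} = 3 \left(- \frac{1}{997}\right) = - \frac{3}{997} \approx -0.003009$)
$N{\left(l,b \right)} = \frac{14}{5} + \frac{94}{l}$ ($N{\left(l,b \right)} = \frac{94}{l} + \frac{56}{20} = \frac{94}{l} + 56 \cdot \frac{1}{20} = \frac{94}{l} + \frac{14}{5} = \frac{14}{5} + \frac{94}{l}$)
$- N{\left(x,V{\left(18,29 \right)} \right)} = - (\frac{14}{5} + \frac{94}{- \frac{3}{997}}) = - (\frac{14}{5} + 94 \left(- \frac{997}{3}\right)) = - (\frac{14}{5} - \frac{93718}{3}) = \left(-1\right) \left(- \frac{468548}{15}\right) = \frac{468548}{15}$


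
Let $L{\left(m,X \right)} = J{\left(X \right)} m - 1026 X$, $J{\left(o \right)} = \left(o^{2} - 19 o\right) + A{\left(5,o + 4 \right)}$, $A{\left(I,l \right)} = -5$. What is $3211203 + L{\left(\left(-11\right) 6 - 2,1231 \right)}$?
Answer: $-99505559$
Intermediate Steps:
$J{\left(o \right)} = -5 + o^{2} - 19 o$ ($J{\left(o \right)} = \left(o^{2} - 19 o\right) - 5 = -5 + o^{2} - 19 o$)
$L{\left(m,X \right)} = - 1026 X + m \left(-5 + X^{2} - 19 X\right)$ ($L{\left(m,X \right)} = \left(-5 + X^{2} - 19 X\right) m - 1026 X = m \left(-5 + X^{2} - 19 X\right) - 1026 X = - 1026 X + m \left(-5 + X^{2} - 19 X\right)$)
$3211203 + L{\left(\left(-11\right) 6 - 2,1231 \right)} = 3211203 - \left(1263006 + \left(\left(-11\right) 6 - 2\right) \left(5 - 1231^{2} + 19 \cdot 1231\right)\right) = 3211203 - \left(1263006 + \left(-66 - 2\right) \left(5 - 1515361 + 23389\right)\right) = 3211203 - \left(1263006 - 68 \left(5 - 1515361 + 23389\right)\right) = 3211203 - \left(1263006 - -101453756\right) = 3211203 - 102716762 = -99505559$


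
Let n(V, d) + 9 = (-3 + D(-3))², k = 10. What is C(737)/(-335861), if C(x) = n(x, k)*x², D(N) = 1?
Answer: 2715845/335861 ≈ 8.0862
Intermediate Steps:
n(V, d) = -5 (n(V, d) = -9 + (-3 + 1)² = -9 + (-2)² = -9 + 4 = -5)
C(x) = -5*x²
C(737)/(-335861) = -5*737²/(-335861) = -5*543169*(-1/335861) = -2715845*(-1/335861) = 2715845/335861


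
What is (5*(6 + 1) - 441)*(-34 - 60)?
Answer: 38164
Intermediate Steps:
(5*(6 + 1) - 441)*(-34 - 60) = (5*7 - 441)*(-94) = (35 - 441)*(-94) = -406*(-94) = 38164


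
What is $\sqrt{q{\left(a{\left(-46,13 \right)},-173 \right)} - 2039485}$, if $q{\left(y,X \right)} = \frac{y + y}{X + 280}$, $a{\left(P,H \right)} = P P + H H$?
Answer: $\frac{5 i \sqrt{933982991}}{107} \approx 1428.1 i$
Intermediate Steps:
$a{\left(P,H \right)} = H^{2} + P^{2}$ ($a{\left(P,H \right)} = P^{2} + H^{2} = H^{2} + P^{2}$)
$q{\left(y,X \right)} = \frac{2 y}{280 + X}$
$\sqrt{q{\left(a{\left(-46,13 \right)},-173 \right)} - 2039485} = \sqrt{\frac{2 \left(13^{2} + \left(-46\right)^{2}\right)}{280 - 173} - 2039485} = \sqrt{\frac{2 \left(169 + 2116\right)}{107} - 2039485} = \sqrt{2 \cdot 2285 \cdot \frac{1}{107} - 2039485} = \sqrt{\frac{4570}{107} - 2039485} = \sqrt{- \frac{218220325}{107}} = \frac{5 i \sqrt{933982991}}{107}$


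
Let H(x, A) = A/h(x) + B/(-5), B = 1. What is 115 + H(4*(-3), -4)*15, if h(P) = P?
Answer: 117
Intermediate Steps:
H(x, A) = -1/5 + A/x (H(x, A) = A/x + 1/(-5) = A/x + 1*(-1/5) = A/x - 1/5 = -1/5 + A/x)
115 + H(4*(-3), -4)*15 = 115 + ((-4 - 4*(-3)/5)/((4*(-3))))*15 = 115 + ((-4 - 1/5*(-12))/(-12))*15 = 115 - (-4 + 12/5)/12*15 = 115 - 1/12*(-8/5)*15 = 115 + (2/15)*15 = 115 + 2 = 117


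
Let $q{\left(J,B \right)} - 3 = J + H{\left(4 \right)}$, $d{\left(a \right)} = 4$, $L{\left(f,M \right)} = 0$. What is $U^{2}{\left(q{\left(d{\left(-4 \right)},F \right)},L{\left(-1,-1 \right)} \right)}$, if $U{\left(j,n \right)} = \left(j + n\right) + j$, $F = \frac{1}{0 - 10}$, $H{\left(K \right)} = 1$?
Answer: $256$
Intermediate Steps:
$F = - \frac{1}{10}$ ($F = \frac{1}{0 - 10} = \frac{1}{-10} = - \frac{1}{10} \approx -0.1$)
$q{\left(J,B \right)} = 4 + J$ ($q{\left(J,B \right)} = 3 + \left(J + 1\right) = 3 + \left(1 + J\right) = 4 + J$)
$U{\left(j,n \right)} = n + 2 j$
$U^{2}{\left(q{\left(d{\left(-4 \right)},F \right)},L{\left(-1,-1 \right)} \right)} = \left(0 + 2 \left(4 + 4\right)\right)^{2} = \left(0 + 2 \cdot 8\right)^{2} = \left(0 + 16\right)^{2} = 16^{2} = 256$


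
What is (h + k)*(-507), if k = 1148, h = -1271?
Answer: 62361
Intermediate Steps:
(h + k)*(-507) = (-1271 + 1148)*(-507) = -123*(-507) = 62361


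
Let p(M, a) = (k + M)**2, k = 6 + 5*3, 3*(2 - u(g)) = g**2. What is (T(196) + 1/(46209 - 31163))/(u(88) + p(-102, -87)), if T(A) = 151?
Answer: 6815841/179724470 ≈ 0.037924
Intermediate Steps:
u(g) = 2 - g**2/3
k = 21 (k = 6 + 15 = 21)
p(M, a) = (21 + M)**2
(T(196) + 1/(46209 - 31163))/(u(88) + p(-102, -87)) = (151 + 1/(46209 - 31163))/((2 - 1/3*88**2) + (21 - 102)**2) = (151 + 1/15046)/((2 - 1/3*7744) + (-81)**2) = (151 + 1/15046)/((2 - 7744/3) + 6561) = 2271947/(15046*(-7738/3 + 6561)) = 2271947/(15046*(11945/3)) = (2271947/15046)*(3/11945) = 6815841/179724470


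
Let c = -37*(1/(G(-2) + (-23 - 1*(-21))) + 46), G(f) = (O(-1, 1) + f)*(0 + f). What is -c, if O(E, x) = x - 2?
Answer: 6845/4 ≈ 1711.3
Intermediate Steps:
O(E, x) = -2 + x
G(f) = f*(-1 + f) (G(f) = ((-2 + 1) + f)*(0 + f) = (-1 + f)*f = f*(-1 + f))
c = -6845/4 (c = -37*(1/(-2*(-1 - 2) + (-23 - 1*(-21))) + 46) = -37*(1/(-2*(-3) + (-23 + 21)) + 46) = -37*(1/(6 - 2) + 46) = -37*(1/4 + 46) = -37*(¼ + 46) = -37*185/4 = -6845/4 ≈ -1711.3)
-c = -1*(-6845/4) = 6845/4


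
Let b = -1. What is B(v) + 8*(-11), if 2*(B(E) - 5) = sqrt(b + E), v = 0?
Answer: -83 + I/2 ≈ -83.0 + 0.5*I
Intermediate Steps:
B(E) = 5 + sqrt(-1 + E)/2
B(v) + 8*(-11) = (5 + sqrt(-1 + 0)/2) + 8*(-11) = (5 + sqrt(-1)/2) - 88 = (5 + I/2) - 88 = -83 + I/2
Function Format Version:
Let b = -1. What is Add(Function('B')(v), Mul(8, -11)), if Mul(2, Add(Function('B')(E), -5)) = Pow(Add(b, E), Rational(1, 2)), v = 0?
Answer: Add(-83, Mul(Rational(1, 2), I)) ≈ Add(-83.000, Mul(0.50000, I))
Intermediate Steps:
Function('B')(E) = Add(5, Mul(Rational(1, 2), Pow(Add(-1, E), Rational(1, 2))))
Add(Function('B')(v), Mul(8, -11)) = Add(Add(5, Mul(Rational(1, 2), Pow(Add(-1, 0), Rational(1, 2)))), Mul(8, -11)) = Add(Add(5, Mul(Rational(1, 2), Pow(-1, Rational(1, 2)))), -88) = Add(Add(5, Mul(Rational(1, 2), I)), -88) = Add(-83, Mul(Rational(1, 2), I))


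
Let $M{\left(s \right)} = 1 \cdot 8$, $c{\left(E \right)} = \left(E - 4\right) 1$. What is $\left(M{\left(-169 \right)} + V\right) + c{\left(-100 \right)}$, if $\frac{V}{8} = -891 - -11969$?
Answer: $88528$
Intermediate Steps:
$c{\left(E \right)} = -4 + E$ ($c{\left(E \right)} = \left(-4 + E\right) 1 = -4 + E$)
$M{\left(s \right)} = 8$
$V = 88624$ ($V = 8 \left(-891 - -11969\right) = 8 \left(-891 + 11969\right) = 8 \cdot 11078 = 88624$)
$\left(M{\left(-169 \right)} + V\right) + c{\left(-100 \right)} = \left(8 + 88624\right) - 104 = 88632 - 104 = 88528$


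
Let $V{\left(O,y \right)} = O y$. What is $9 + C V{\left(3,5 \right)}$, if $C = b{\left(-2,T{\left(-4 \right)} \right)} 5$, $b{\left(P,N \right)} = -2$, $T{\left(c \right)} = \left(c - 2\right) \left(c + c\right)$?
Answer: $-141$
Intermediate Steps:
$T{\left(c \right)} = 2 c \left(-2 + c\right)$ ($T{\left(c \right)} = \left(-2 + c\right) 2 c = 2 c \left(-2 + c\right)$)
$C = -10$ ($C = \left(-2\right) 5 = -10$)
$9 + C V{\left(3,5 \right)} = 9 - 10 \cdot 3 \cdot 5 = 9 - 150 = -141$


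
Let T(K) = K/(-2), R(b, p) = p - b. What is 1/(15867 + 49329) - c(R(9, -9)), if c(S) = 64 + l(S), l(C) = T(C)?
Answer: -4759307/65196 ≈ -73.000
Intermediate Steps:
T(K) = -K/2 (T(K) = K*(-1/2) = -K/2)
l(C) = -C/2
c(S) = 64 - S/2
1/(15867 + 49329) - c(R(9, -9)) = 1/(15867 + 49329) - (64 - (-9 - 1*9)/2) = 1/65196 - (64 - (-9 - 9)/2) = 1/65196 - (64 - 1/2*(-18)) = 1/65196 - (64 + 9) = 1/65196 - 1*73 = 1/65196 - 73 = -4759307/65196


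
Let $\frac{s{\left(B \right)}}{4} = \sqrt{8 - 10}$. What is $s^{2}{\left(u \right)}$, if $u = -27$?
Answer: $-32$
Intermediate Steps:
$s{\left(B \right)} = 4 i \sqrt{2}$ ($s{\left(B \right)} = 4 \sqrt{8 - 10} = 4 \sqrt{-2} = 4 i \sqrt{2}$)
$s^{2}{\left(u \right)} = \left(4 i \sqrt{2}\right)^{2} = -32$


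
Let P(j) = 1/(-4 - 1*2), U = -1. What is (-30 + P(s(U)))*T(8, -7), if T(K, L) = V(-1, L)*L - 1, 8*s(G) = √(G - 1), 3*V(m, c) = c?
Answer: -4163/9 ≈ -462.56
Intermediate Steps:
V(m, c) = c/3
s(G) = √(-1 + G)/8 (s(G) = √(G - 1)/8 = √(-1 + G)/8)
P(j) = -⅙ (P(j) = 1/(-4 - 2) = 1/(-6) = -⅙)
T(K, L) = -1 + L²/3 (T(K, L) = (L/3)*L - 1 = L²/3 - 1 = -1 + L²/3)
(-30 + P(s(U)))*T(8, -7) = (-30 - ⅙)*(-1 + (⅓)*(-7)²) = -181*(-1 + (⅓)*49)/6 = -181*(-1 + 49/3)/6 = -181/6*46/3 = -4163/9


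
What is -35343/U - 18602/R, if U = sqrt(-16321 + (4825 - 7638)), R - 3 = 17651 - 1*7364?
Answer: -9301/5145 + 11781*I*sqrt(2126)/2126 ≈ -1.8078 + 255.51*I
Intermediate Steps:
R = 10290 (R = 3 + (17651 - 1*7364) = 3 + (17651 - 7364) = 3 + 10287 = 10290)
U = 3*I*sqrt(2126) (U = sqrt(-16321 - 2813) = sqrt(-19134) = 3*I*sqrt(2126) ≈ 138.33*I)
-35343/U - 18602/R = -35343*(-I*sqrt(2126)/6378) - 18602/10290 = -(-11781)*I*sqrt(2126)/2126 - 18602*1/10290 = 11781*I*sqrt(2126)/2126 - 9301/5145 = -9301/5145 + 11781*I*sqrt(2126)/2126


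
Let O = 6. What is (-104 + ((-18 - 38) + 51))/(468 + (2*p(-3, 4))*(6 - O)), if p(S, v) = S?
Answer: -109/468 ≈ -0.23291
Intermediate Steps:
(-104 + ((-18 - 38) + 51))/(468 + (2*p(-3, 4))*(6 - O)) = (-104 + ((-18 - 38) + 51))/(468 + (2*(-3))*(6 - 1*6)) = (-104 + (-56 + 51))/(468 - 6*(6 - 6)) = (-104 - 5)/(468 - 6*0) = -109/(468 + 0) = -109/468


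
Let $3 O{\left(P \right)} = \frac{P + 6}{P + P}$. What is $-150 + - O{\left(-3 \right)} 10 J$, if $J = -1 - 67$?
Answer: $- \frac{790}{3} \approx -263.33$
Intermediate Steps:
$O{\left(P \right)} = \frac{6 + P}{6 P}$ ($O{\left(P \right)} = \frac{\left(P + 6\right) \frac{1}{P + P}}{3} = \frac{\left(6 + P\right) \frac{1}{2 P}}{3} = \frac{\frac{1}{2} \frac{1}{P} \left(6 + P\right)}{3} = \frac{6 + P}{6 P}$)
$J = -68$
$-150 + - O{\left(-3 \right)} 10 J = -150 + - \frac{6 - 3}{6 \left(-3\right)} 10 \left(-68\right) = -150 + - \frac{\left(-1\right) 3}{6 \cdot 3} \cdot 10 \left(-68\right) = -150 + \left(-1\right) \left(- \frac{1}{6}\right) 10 \left(-68\right) = -150 + \frac{1}{6} \cdot 10 \left(-68\right) = -150 + \frac{5}{3} \left(-68\right) = -150 - \frac{340}{3} = - \frac{790}{3}$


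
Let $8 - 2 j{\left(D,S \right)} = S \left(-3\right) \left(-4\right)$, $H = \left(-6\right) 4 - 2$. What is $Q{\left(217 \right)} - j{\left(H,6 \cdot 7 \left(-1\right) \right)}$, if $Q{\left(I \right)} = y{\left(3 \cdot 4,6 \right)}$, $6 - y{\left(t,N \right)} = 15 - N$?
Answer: $-259$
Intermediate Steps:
$H = -26$ ($H = -24 - 2 = -26$)
$j{\left(D,S \right)} = 4 - 6 S$ ($j{\left(D,S \right)} = 4 - \frac{S \left(-3\right) \left(-4\right)}{2} = 4 - \frac{- 3 S \left(-4\right)}{2} = 4 - \frac{12 S}{2} = 4 - 6 S$)
$y{\left(t,N \right)} = -9 + N$ ($y{\left(t,N \right)} = 6 - \left(15 - N\right) = 6 + \left(-15 + N\right) = -9 + N$)
$Q{\left(I \right)} = -3$ ($Q{\left(I \right)} = -9 + 6 = -3$)
$Q{\left(217 \right)} - j{\left(H,6 \cdot 7 \left(-1\right) \right)} = -3 - \left(4 - 6 \cdot 6 \cdot 7 \left(-1\right)\right) = -3 - \left(4 - 6 \cdot 42 \left(-1\right)\right) = -3 - \left(4 - -252\right) = -3 - \left(4 + 252\right) = -3 - 256 = -259$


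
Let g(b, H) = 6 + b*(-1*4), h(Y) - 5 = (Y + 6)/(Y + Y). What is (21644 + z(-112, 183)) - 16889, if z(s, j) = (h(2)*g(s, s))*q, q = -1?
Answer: 1577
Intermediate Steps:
h(Y) = 5 + (6 + Y)/(2*Y) (h(Y) = 5 + (Y + 6)/(Y + Y) = 5 + (6 + Y)/((2*Y)) = 5 + (6 + Y)*(1/(2*Y)) = 5 + (6 + Y)/(2*Y))
g(b, H) = 6 - 4*b (g(b, H) = 6 + b*(-4) = 6 - 4*b)
z(s, j) = -42 + 28*s (z(s, j) = ((11/2 + 3/2)*(6 - 4*s))*(-1) = (7*(6 - 4*s))*(-1) = (42 - 28*s)*(-1) = -42 + 28*s)
(21644 + z(-112, 183)) - 16889 = (21644 + (-42 + 28*(-112))) - 16889 = (21644 + (-42 - 3136)) - 16889 = (21644 - 3178) - 16889 = 18466 - 16889 = 1577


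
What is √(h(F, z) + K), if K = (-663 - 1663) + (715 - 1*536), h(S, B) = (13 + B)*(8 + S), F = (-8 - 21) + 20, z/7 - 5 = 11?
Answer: 4*I*√142 ≈ 47.666*I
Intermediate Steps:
z = 112 (z = 35 + 7*11 = 35 + 77 = 112)
F = -9 (F = -29 + 20 = -9)
h(S, B) = (8 + S)*(13 + B)
K = -2147 (K = -2326 + (715 - 536) = -2326 + 179 = -2147)
√(h(F, z) + K) = √((104 + 8*112 + 13*(-9) + 112*(-9)) - 2147) = √((104 + 896 - 117 - 1008) - 2147) = √(-125 - 2147) = √(-2272) = 4*I*√142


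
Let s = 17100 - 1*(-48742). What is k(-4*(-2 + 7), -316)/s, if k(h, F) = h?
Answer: -10/32921 ≈ -0.00030376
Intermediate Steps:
s = 65842 (s = 17100 + 48742 = 65842)
k(-4*(-2 + 7), -316)/s = -4*(-2 + 7)/65842 = -4*5*(1/65842) = -20*1/65842 = -10/32921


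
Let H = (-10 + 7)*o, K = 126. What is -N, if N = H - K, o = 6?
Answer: 144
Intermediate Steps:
H = -18 (H = (-10 + 7)*6 = -3*6 = -18)
N = -144 (N = -18 - 1*126 = -18 - 126 = -144)
-N = -1*(-144) = 144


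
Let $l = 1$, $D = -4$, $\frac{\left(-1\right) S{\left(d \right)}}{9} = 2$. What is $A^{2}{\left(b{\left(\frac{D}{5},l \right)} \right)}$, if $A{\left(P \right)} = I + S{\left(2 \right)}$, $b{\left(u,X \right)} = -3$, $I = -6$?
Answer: $576$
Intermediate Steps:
$S{\left(d \right)} = -18$ ($S{\left(d \right)} = \left(-9\right) 2 = -18$)
$A{\left(P \right)} = -24$ ($A{\left(P \right)} = -6 - 18 = -24$)
$A^{2}{\left(b{\left(\frac{D}{5},l \right)} \right)} = \left(-24\right)^{2} = 576$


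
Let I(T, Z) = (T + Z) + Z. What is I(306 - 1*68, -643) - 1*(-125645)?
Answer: 124597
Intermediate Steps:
I(T, Z) = T + 2*Z
I(306 - 1*68, -643) - 1*(-125645) = ((306 - 1*68) + 2*(-643)) - 1*(-125645) = ((306 - 68) - 1286) + 125645 = (238 - 1286) + 125645 = -1048 + 125645 = 124597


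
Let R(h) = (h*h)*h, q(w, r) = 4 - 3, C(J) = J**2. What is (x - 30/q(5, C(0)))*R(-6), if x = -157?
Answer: 40392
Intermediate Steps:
q(w, r) = 1
R(h) = h**3 (R(h) = h**2*h = h**3)
(x - 30/q(5, C(0)))*R(-6) = (-157 - 30/1)*(-6)**3 = (-157 - 30)*(-216) = -187*(-216) = 40392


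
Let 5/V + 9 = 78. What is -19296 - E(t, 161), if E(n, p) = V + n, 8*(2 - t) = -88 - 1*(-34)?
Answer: -5328131/276 ≈ -19305.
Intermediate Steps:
V = 5/69 (V = 5/(-9 + 78) = 5/69 ≈ 0.072464)
t = 35/4 (t = 2 - (-88 - 1*(-34))/8 = 2 - (-88 + 34)/8 = 2 - ⅛*(-54) = 2 + 27/4 = 35/4 ≈ 8.7500)
E(n, p) = 5/69 + n
-19296 - E(t, 161) = -19296 - (5/69 + 35/4) = -19296 - 1*2435/276 = -19296 - 2435/276 = -5328131/276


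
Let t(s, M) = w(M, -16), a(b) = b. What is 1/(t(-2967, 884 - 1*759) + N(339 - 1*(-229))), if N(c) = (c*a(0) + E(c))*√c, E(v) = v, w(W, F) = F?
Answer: 1/11453136 + 71*√142/11453136 ≈ 7.3959e-5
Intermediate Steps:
t(s, M) = -16
N(c) = c^(3/2) (N(c) = (c*0 + c)*√c = (0 + c)*√c = c*√c = c^(3/2))
1/(t(-2967, 884 - 1*759) + N(339 - 1*(-229))) = 1/(-16 + (339 - 1*(-229))^(3/2)) = 1/(-16 + (339 + 229)^(3/2)) = 1/(-16 + 568^(3/2)) = 1/(-16 + 1136*√142)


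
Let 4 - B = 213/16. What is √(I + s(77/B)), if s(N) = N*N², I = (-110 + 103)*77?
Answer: 21*I*√1234214531/22201 ≈ 33.231*I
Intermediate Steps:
I = -539 (I = -7*77 = -539)
B = -149/16 (B = 4 - 213/16 = -149/16 ≈ -9.3125)
s(N) = N³
√(I + s(77/B)) = √(-539 + (77/(-149/16))³) = √(-539 + (77*(-16/149))³) = √(-539 + (-1232/149)³) = √(-539 - 1869959168/3307949) = √(-3652943679/3307949) = 21*I*√1234214531/22201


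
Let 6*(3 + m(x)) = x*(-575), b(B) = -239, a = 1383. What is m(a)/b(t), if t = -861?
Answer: 265081/478 ≈ 554.56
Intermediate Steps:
m(x) = -3 - 575*x/6 (m(x) = -3 + (x*(-575))/6 = -3 + (-575*x)/6 = -3 - 575*x/6)
m(a)/b(t) = (-3 - 575/6*1383)/(-239) = (-3 - 265075/2)*(-1/239) = -265081/2*(-1/239) = 265081/478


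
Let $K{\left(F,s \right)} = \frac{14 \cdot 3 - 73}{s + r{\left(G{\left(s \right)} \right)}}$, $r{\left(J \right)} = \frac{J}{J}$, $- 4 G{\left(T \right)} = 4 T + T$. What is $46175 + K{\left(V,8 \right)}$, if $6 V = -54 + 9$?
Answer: $\frac{415544}{9} \approx 46172.0$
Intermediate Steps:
$V = - \frac{15}{2}$ ($V = \frac{-54 + 9}{6} = \frac{1}{6} \left(-45\right) = - \frac{15}{2} \approx -7.5$)
$G{\left(T \right)} = - \frac{5 T}{4}$ ($G{\left(T \right)} = - \frac{4 T + T}{4} = - \frac{5 T}{4}$)
$r{\left(J \right)} = 1$
$K{\left(F,s \right)} = - \frac{31}{1 + s}$ ($K{\left(F,s \right)} = \frac{14 \cdot 3 - 73}{s + 1} = \frac{42 - 73}{1 + s} = - \frac{31}{1 + s}$)
$46175 + K{\left(V,8 \right)} = 46175 - \frac{31}{1 + 8} = 46175 - \frac{31}{9} = \frac{415544}{9}$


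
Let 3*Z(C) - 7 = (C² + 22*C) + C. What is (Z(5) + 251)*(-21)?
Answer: -6300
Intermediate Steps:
Z(C) = 7/3 + C²/3 + 23*C/3 (Z(C) = 7/3 + ((C² + 22*C) + C)/3 = 7/3 + (C² + 23*C)/3 = 7/3 + (C²/3 + 23*C/3) = 7/3 + C²/3 + 23*C/3)
(Z(5) + 251)*(-21) = ((7/3 + (⅓)*5² + (23/3)*5) + 251)*(-21) = ((7/3 + (⅓)*25 + 115/3) + 251)*(-21) = ((7/3 + 25/3 + 115/3) + 251)*(-21) = (49 + 251)*(-21) = 300*(-21) = -6300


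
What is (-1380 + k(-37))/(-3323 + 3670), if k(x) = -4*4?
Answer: -1396/347 ≈ -4.0231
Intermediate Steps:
k(x) = -16
(-1380 + k(-37))/(-3323 + 3670) = (-1380 - 16)/(-3323 + 3670) = -1396/347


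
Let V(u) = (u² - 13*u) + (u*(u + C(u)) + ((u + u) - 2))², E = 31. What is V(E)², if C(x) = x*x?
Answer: 901322198321529604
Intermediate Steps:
C(x) = x²
V(u) = u² + (-2 + 2*u + u*(u + u²))² - 13*u (V(u) = (u² - 13*u) + (u*(u + u²) + ((u + u) - 2))² = (u² - 13*u) + (u*(u + u²) + (2*u - 2))² = (u² - 13*u) + (u*(u + u²) + (-2 + 2*u))² = (u² - 13*u) + (-2 + 2*u + u*(u + u²))² = u² + (-2 + 2*u + u*(u + u²))² - 13*u)
V(E)² = (31² + (-2 + 31² + 31³ + 2*31)² - 13*31)² = (961 + (-2 + 961 + 29791 + 62)² - 403)² = (961 + 30812² - 403)² = (961 + 949379344 - 403)² = 949379902² = 901322198321529604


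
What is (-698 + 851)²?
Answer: 23409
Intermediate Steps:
(-698 + 851)² = 153² = 23409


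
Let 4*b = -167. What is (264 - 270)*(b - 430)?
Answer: 5661/2 ≈ 2830.5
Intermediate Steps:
b = -167/4 (b = (¼)*(-167) = -167/4 ≈ -41.750)
(264 - 270)*(b - 430) = (264 - 270)*(-167/4 - 430) = -6*(-1887/4) = 5661/2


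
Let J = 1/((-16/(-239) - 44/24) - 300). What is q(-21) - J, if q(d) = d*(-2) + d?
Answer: 9088827/432733 ≈ 21.003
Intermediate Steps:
q(d) = -d (q(d) = -2*d + d = -d)
J = -1434/432733 (J = 1/((-16*(-1/239) - 44*1/24) - 300) = 1/((16/239 - 11/6) - 300) = 1/(-2533/1434 - 300) = 1/(-432733/1434) = -1434/432733 ≈ -0.0033138)
q(-21) - J = -1*(-21) - 1*(-1434/432733) = 21 + 1434/432733 = 9088827/432733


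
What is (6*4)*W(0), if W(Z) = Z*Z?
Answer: 0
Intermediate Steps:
W(Z) = Z²
(6*4)*W(0) = (6*4)*0² = 24*0 = 0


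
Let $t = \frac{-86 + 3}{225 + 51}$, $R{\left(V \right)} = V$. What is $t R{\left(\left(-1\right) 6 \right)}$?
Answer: $\frac{83}{46} \approx 1.8043$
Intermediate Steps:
$t = - \frac{83}{276} \approx -0.30072$
$t R{\left(\left(-1\right) 6 \right)} = - \frac{83 \left(\left(-1\right) 6\right)}{276} = \left(- \frac{83}{276}\right) \left(-6\right) = \frac{83}{46}$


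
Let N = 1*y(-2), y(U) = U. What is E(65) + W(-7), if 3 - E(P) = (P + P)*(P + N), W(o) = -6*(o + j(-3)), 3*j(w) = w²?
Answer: -8163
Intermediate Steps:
j(w) = w²/3
W(o) = -18 - 6*o (W(o) = -6*(o + (⅓)*(-3)²) = -6*(o + (⅓)*9) = -6*(o + 3) = -6*(3 + o) = -18 - 6*o)
N = -2 (N = 1*(-2) = -2)
E(P) = 3 - 2*P*(-2 + P) (E(P) = 3 - (P + P)*(P - 2) = 3 - 2*P*(-2 + P))
E(65) + W(-7) = (3 - 2*65² + 4*65) + (-18 - 6*(-7)) = (3 - 2*4225 + 260) + (-18 + 42) = (3 - 8450 + 260) + 24 = -8187 + 24 = -8163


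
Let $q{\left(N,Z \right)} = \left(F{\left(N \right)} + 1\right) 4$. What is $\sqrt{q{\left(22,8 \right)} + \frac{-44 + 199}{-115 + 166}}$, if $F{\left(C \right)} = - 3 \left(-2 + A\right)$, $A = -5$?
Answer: $\frac{\sqrt{236793}}{51} \approx 9.5414$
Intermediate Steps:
$F{\left(C \right)} = 21$ ($F{\left(C \right)} = - 3 \left(-2 - 5\right) = \left(-3\right) \left(-7\right) = 21$)
$q{\left(N,Z \right)} = 88$ ($q{\left(N,Z \right)} = \left(21 + 1\right) 4 = 22 \cdot 4 = 88$)
$\sqrt{q{\left(22,8 \right)} + \frac{-44 + 199}{-115 + 166}} = \sqrt{88 + \frac{-44 + 199}{-115 + 166}} = \sqrt{88 + \frac{155}{51}} = \sqrt{\frac{4643}{51}} = \frac{\sqrt{236793}}{51}$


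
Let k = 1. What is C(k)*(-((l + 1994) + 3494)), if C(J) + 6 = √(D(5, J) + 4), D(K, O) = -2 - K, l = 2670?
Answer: 48948 - 8158*I*√3 ≈ 48948.0 - 14130.0*I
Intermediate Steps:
C(J) = -6 + I*√3 (C(J) = -6 + √((-2 - 1*5) + 4) = -6 + √((-2 - 5) + 4) = -6 + √(-7 + 4) = -6 + √(-3) = -6 + I*√3)
C(k)*(-((l + 1994) + 3494)) = (-6 + I*√3)*(-((2670 + 1994) + 3494)) = (-6 + I*√3)*(-(4664 + 3494)) = (-6 + I*√3)*(-1*8158) = (-6 + I*√3)*(-8158) = 48948 - 8158*I*√3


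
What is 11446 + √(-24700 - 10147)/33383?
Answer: 11446 + I*√34847/33383 ≈ 11446.0 + 0.0055919*I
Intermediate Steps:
11446 + √(-24700 - 10147)/33383 = 11446 + √(-34847)*(1/33383) = 11446 + (I*√34847)*(1/33383) = 11446 + I*√34847/33383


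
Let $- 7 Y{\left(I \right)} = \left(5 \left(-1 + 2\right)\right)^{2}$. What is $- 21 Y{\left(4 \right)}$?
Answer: $75$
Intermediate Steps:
$Y{\left(I \right)} = - \frac{25}{7}$ ($Y{\left(I \right)} = - \frac{\left(5 \left(-1 + 2\right)\right)^{2}}{7} = - \frac{\left(5 \cdot 1\right)^{2}}{7} = - \frac{5^{2}}{7} = \left(- \frac{1}{7}\right) 25 = - \frac{25}{7}$)
$- 21 Y{\left(4 \right)} = \left(-21\right) \left(- \frac{25}{7}\right) = 75$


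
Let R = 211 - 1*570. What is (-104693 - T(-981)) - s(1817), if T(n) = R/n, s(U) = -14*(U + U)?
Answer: -52794836/981 ≈ -53817.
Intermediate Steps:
s(U) = -28*U
R = -359 (R = 211 - 570 = -359)
T(n) = -359/n
(-104693 - T(-981)) - s(1817) = (-104693 - (-359)/(-981)) - (-28)*1817 = (-104693 - (-359)*(-1)/981) - 1*(-50876) = (-104693 - 1*359/981) + 50876 = (-104693 - 359/981) + 50876 = -102704192/981 + 50876 = -52794836/981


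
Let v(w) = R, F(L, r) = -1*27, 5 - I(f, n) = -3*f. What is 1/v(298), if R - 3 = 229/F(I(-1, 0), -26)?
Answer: -27/148 ≈ -0.18243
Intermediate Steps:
I(f, n) = 5 + 3*f (I(f, n) = 5 - (-3)*f = 5 + 3*f)
F(L, r) = -27
R = -148/27 (R = 3 + 229/(-27) = 3 + 229*(-1/27) = 3 - 229/27 = -148/27 ≈ -5.4815)
v(w) = -148/27
1/v(298) = 1/(-148/27) = -27/148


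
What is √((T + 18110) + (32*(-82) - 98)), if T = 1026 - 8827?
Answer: 3*√843 ≈ 87.103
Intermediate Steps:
T = -7801
√((T + 18110) + (32*(-82) - 98)) = √((-7801 + 18110) + (32*(-82) - 98)) = √(10309 + (-2624 - 98)) = √(10309 - 2722) = √7587 = 3*√843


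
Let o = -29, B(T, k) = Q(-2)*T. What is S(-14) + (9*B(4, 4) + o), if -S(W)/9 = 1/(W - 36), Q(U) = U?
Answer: -5041/50 ≈ -100.82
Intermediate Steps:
B(T, k) = -2*T
S(W) = -9/(-36 + W) (S(W) = -9/(W - 36) = -9/(-36 + W))
S(-14) + (9*B(4, 4) + o) = -9/(-36 - 14) + (9*(-2*4) - 29) = -9/(-50) + (9*(-8) - 29) = -9*(-1/50) + (-72 - 29) = 9/50 - 101 = -5041/50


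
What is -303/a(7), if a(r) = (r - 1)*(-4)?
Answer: 101/8 ≈ 12.625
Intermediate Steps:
a(r) = 4 - 4*r (a(r) = (-1 + r)*(-4) = 4 - 4*r)
-303/a(7) = -303/(4 - 4*7) = -303/(4 - 28) = -303/(-24) = -303*(-1/24) = 101/8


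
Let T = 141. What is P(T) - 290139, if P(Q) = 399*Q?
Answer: -233880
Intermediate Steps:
P(T) - 290139 = 399*141 - 290139 = 56259 - 290139 = -233880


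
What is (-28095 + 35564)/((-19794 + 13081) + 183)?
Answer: -7469/6530 ≈ -1.1438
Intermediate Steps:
(-28095 + 35564)/((-19794 + 13081) + 183) = 7469/(-6713 + 183) = 7469/(-6530) = 7469*(-1/6530) = -7469/6530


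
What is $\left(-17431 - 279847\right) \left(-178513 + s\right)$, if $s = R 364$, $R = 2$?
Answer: $52851569230$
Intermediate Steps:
$s = 728$ ($s = 2 \cdot 364 = 728$)
$\left(-17431 - 279847\right) \left(-178513 + s\right) = \left(-17431 - 279847\right) \left(-178513 + 728\right) = \left(-297278\right) \left(-177785\right) = 52851569230$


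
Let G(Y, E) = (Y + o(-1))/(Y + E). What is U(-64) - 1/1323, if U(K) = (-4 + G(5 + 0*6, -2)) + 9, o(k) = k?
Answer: 8378/1323 ≈ 6.3326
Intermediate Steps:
G(Y, E) = (-1 + Y)/(E + Y) (G(Y, E) = (Y - 1)/(Y + E) = (-1 + Y)/(E + Y))
U(K) = 19/3 (U(K) = (-4 + (-1 + (5 + 0*6))/(-2 + (5 + 0*6))) + 9 = (-4 + (-1 + (5 + 0))/(-2 + (5 + 0))) + 9 = (-4 + (-1 + 5)/(-2 + 5)) + 9 = (-4 + 4/3) + 9 = -8/3 + 9 = 19/3)
U(-64) - 1/1323 = 19/3 - 1/1323 = 8378/1323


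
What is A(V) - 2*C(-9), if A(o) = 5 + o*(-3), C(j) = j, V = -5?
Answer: 38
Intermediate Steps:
A(o) = 5 - 3*o
A(V) - 2*C(-9) = (5 - 3*(-5)) - 2*(-9) = (5 + 15) + 18 = 20 + 18 = 38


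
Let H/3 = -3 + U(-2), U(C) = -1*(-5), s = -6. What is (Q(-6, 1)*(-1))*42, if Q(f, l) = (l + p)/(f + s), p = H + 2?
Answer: 63/2 ≈ 31.500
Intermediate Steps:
U(C) = 5
H = 6 (H = 3*(-3 + 5) = 3*2 = 6)
p = 8 (p = 6 + 2 = 8)
Q(f, l) = (8 + l)/(-6 + f) (Q(f, l) = (l + 8)/(f - 6) = (8 + l)/(-6 + f))
(Q(-6, 1)*(-1))*42 = (((8 + 1)/(-6 - 6))*(-1))*42 = ((9/(-12))*(-1))*42 = (-1/12*9*(-1))*42 = -¾*(-1)*42 = (¾)*42 = 63/2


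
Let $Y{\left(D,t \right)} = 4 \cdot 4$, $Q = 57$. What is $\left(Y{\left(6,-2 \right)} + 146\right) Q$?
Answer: $9234$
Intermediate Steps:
$Y{\left(D,t \right)} = 16$
$\left(Y{\left(6,-2 \right)} + 146\right) Q = \left(16 + 146\right) 57 = 162 \cdot 57 = 9234$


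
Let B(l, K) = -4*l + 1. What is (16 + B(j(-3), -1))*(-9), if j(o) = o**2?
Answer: 171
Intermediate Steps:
B(l, K) = 1 - 4*l
(16 + B(j(-3), -1))*(-9) = (16 + (1 - 4*(-3)**2))*(-9) = (16 + (1 - 4*9))*(-9) = (16 + (1 - 36))*(-9) = (16 - 35)*(-9) = -19*(-9) = 171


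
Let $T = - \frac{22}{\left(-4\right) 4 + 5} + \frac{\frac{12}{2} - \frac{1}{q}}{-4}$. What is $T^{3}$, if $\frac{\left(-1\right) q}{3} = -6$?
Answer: $\frac{50653}{373248} \approx 0.13571$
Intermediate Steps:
$q = 18$ ($q = \left(-3\right) \left(-6\right) = 18$)
$T = \frac{37}{72}$ ($T = - \frac{22}{\left(-4\right) 4 + 5} + \frac{\frac{12}{2} - \frac{1}{18}}{-4} = - \frac{22}{-16 + 5} + \left(12 \cdot \frac{1}{2} - \frac{1}{18}\right) \left(- \frac{1}{4}\right) = - \frac{22}{-11} + \left(6 - \frac{1}{18}\right) \left(- \frac{1}{4}\right) = \left(-22\right) \left(- \frac{1}{11}\right) + \frac{107}{18} \left(- \frac{1}{4}\right) = 2 - \frac{107}{72} = \frac{37}{72} \approx 0.51389$)
$T^{3} = \left(\frac{37}{72}\right)^{3} = \frac{50653}{373248}$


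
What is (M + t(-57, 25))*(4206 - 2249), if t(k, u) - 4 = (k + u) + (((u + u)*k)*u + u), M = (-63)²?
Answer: -131674788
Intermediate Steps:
M = 3969
t(k, u) = 4 + k + 2*u + 2*k*u² (t(k, u) = 4 + ((k + u) + (((u + u)*k)*u + u)) = 4 + ((k + u) + (((2*u)*k)*u + u)) = 4 + ((k + u) + ((2*k*u)*u + u)) = 4 + ((k + u) + (2*k*u² + u)) = 4 + ((k + u) + (u + 2*k*u²)) = 4 + (k + 2*u + 2*k*u²) = 4 + k + 2*u + 2*k*u²)
(M + t(-57, 25))*(4206 - 2249) = (3969 + (4 - 57 + 2*25 + 2*(-57)*25²))*(4206 - 2249) = (3969 + (4 - 57 + 50 + 2*(-57)*625))*1957 = (3969 + (4 - 57 + 50 - 71250))*1957 = (3969 - 71253)*1957 = -67284*1957 = -131674788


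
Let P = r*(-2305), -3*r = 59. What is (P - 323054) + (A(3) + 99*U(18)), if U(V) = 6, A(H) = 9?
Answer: -831358/3 ≈ -2.7712e+5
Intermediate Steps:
r = -59/3 (r = -⅓*59 = -59/3 ≈ -19.667)
P = 135995/3 (P = -59/3*(-2305) = 135995/3 ≈ 45332.)
(P - 323054) + (A(3) + 99*U(18)) = (135995/3 - 323054) + (9 + 99*6) = -833167/3 + (9 + 594) = -833167/3 + 603 = -831358/3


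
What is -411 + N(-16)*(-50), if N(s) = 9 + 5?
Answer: -1111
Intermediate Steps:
N(s) = 14
-411 + N(-16)*(-50) = -411 + 14*(-50) = -411 - 700 = -1111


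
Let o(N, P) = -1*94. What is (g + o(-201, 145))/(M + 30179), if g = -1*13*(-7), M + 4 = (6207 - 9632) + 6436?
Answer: -1/11062 ≈ -9.0400e-5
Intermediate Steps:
o(N, P) = -94
M = 3007 (M = -4 + ((6207 - 9632) + 6436) = -4 + (-3425 + 6436) = -4 + 3011 = 3007)
g = 91 (g = -13*(-7) = 91)
(g + o(-201, 145))/(M + 30179) = (91 - 94)/(3007 + 30179) = -3/33186 = -3*1/33186 = -1/11062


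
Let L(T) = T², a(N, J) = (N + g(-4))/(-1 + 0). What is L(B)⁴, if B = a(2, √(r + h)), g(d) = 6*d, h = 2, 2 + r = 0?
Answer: 54875873536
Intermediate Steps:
r = -2 (r = -2 + 0 = -2)
a(N, J) = 24 - N (a(N, J) = (N + 6*(-4))/(-1 + 0) = (N - 24)/(-1) = (-24 + N)*(-1) = 24 - N)
B = 22 (B = 24 - 1*2 = 24 - 2 = 22)
L(B)⁴ = (22²)⁴ = 484⁴ = 54875873536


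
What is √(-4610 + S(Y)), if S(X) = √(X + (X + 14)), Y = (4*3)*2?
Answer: √(-4610 + √62) ≈ 67.839*I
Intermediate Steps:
Y = 24 (Y = 12*2 = 24)
S(X) = √(14 + 2*X) (S(X) = √(X + (14 + X)) = √(14 + 2*X))
√(-4610 + S(Y)) = √(-4610 + √(14 + 2*24)) = √(-4610 + √(14 + 48)) = √(-4610 + √62)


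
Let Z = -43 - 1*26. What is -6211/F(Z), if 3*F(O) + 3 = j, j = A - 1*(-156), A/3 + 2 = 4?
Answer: -6211/53 ≈ -117.19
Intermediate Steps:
A = 6 (A = -6 + 3*4 = -6 + 12 = 6)
Z = -69 (Z = -43 - 26 = -69)
j = 162 (j = 6 - 1*(-156) = 6 + 156 = 162)
F(O) = 53 (F(O) = -1 + (1/3)*162 = -1 + 54 = 53)
-6211/F(Z) = -6211/53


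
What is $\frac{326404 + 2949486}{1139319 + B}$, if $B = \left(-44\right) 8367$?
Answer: $\frac{3275890}{771171} \approx 4.2479$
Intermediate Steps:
$B = -368148$
$\frac{326404 + 2949486}{1139319 + B} = \frac{326404 + 2949486}{1139319 - 368148} = \frac{3275890}{771171}$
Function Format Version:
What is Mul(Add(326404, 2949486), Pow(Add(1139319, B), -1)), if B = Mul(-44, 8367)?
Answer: Rational(3275890, 771171) ≈ 4.2479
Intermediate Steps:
B = -368148
Mul(Add(326404, 2949486), Pow(Add(1139319, B), -1)) = Mul(Add(326404, 2949486), Pow(Add(1139319, -368148), -1)) = Mul(3275890, Pow(771171, -1)) = Mul(3275890, Rational(1, 771171)) = Rational(3275890, 771171)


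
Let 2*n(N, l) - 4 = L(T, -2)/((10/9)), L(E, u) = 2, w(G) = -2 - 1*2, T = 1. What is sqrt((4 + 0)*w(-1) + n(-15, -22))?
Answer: I*sqrt(1310)/10 ≈ 3.6194*I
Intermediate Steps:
w(G) = -4 (w(G) = -2 - 2 = -4)
n(N, l) = 29/10 (n(N, l) = 2 + (2/((10/9)))/2 = 2 + (2/((10*(1/9))))/2 = 2 + (2/(10/9))/2 = 2 + (2*(9/10))/2 = 2 + (1/2)*(9/5) = 2 + 9/10 = 29/10)
sqrt((4 + 0)*w(-1) + n(-15, -22)) = sqrt((4 + 0)*(-4) + 29/10) = sqrt(4*(-4) + 29/10) = sqrt(-16 + 29/10) = sqrt(-131/10) = I*sqrt(1310)/10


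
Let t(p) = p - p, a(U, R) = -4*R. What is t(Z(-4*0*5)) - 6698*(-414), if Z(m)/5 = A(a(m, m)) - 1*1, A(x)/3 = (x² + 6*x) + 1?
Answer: 2772972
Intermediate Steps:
A(x) = 3 + 3*x² + 18*x (A(x) = 3*((x² + 6*x) + 1) = 3*(1 + x² + 6*x) = 3 + 3*x² + 18*x)
Z(m) = 10 - 360*m + 240*m² (Z(m) = 5*((3 + 3*(-4*m)² + 18*(-4*m)) - 1*1) = 5*((3 + 3*(16*m²) - 72*m) - 1) = 5*((3 + 48*m² - 72*m) - 1) = 5*((3 - 72*m + 48*m²) - 1) = 5*(2 - 72*m + 48*m²) = 10 - 360*m + 240*m²)
t(p) = 0
t(Z(-4*0*5)) - 6698*(-414) = 0 - 6698*(-414) = 0 - 1*(-2772972) = 0 + 2772972 = 2772972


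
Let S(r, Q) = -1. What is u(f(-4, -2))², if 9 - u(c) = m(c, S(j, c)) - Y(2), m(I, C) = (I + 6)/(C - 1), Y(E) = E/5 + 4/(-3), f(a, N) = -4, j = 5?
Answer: 18496/225 ≈ 82.204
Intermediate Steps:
Y(E) = -4/3 + E/5 (Y(E) = E*(⅕) + 4*(-⅓) = E/5 - 4/3 = -4/3 + E/5)
m(I, C) = (6 + I)/(-1 + C)
u(c) = 166/15 + c/2 (u(c) = 9 - ((6 + c)/(-1 - 1) - (-4/3 + (⅕)*2)) = 9 - ((6 + c)/(-2) - (-4/3 + ⅖)) = 9 - (-(6 + c)/2 - 1*(-14/15)) = 9 - ((-3 - c/2) + 14/15) = 9 - (-31/15 - c/2) = 9 + (31/15 + c/2) = 166/15 + c/2)
u(f(-4, -2))² = (166/15 + (½)*(-4))² = (166/15 - 2)² = (136/15)² = 18496/225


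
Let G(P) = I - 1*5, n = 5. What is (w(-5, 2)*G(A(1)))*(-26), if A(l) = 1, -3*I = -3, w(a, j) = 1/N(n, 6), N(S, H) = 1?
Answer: 104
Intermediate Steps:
w(a, j) = 1 (w(a, j) = 1/1 = 1)
I = 1 (I = -⅓*(-3) = 1)
G(P) = -4 (G(P) = 1 - 1*5 = 1 - 5 = -4)
(w(-5, 2)*G(A(1)))*(-26) = (1*(-4))*(-26) = -4*(-26) = 104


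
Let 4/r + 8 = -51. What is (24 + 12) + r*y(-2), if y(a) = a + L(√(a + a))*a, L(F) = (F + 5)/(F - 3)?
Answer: 27628/767 - 128*I/767 ≈ 36.021 - 0.16688*I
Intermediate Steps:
r = -4/59 (r = 4/(-8 - 51) = 4/(-59) = 4*(-1/59) = -4/59 ≈ -0.067797)
L(F) = (5 + F)/(-3 + F)
y(a) = a + a*(5 + √2*√a)/(-3 + √2*√a) (y(a) = a + ((5 + √(a + a))/(-3 + √(a + a)))*a = a + ((5 + √(2*a))/(-3 + √(2*a)))*a = a + ((5 + √2*√a)/(-3 + √2*√a))*a = a + a*(5 + √2*√a)/(-3 + √2*√a))
(24 + 12) + r*y(-2) = (24 + 12) - 8*(-2)*(1 + √2*√(-2))/(59*(-3 + √2*√(-2))) = 36 - 8*(-2)*(1 + √2*(I*√2))/(59*(-3 + √2*(I*√2))) = 36 - 8*(-2)*(1 + 2*I)/(59*(-3 + 2*I)) = 36 - 8*(-2)*(-3 - 2*I)/13*(1 + 2*I)/59 = 36 - (-16)*(1 + 2*I)*(-3 - 2*I)/767 = 36 + 16*(1 + 2*I)*(-3 - 2*I)/767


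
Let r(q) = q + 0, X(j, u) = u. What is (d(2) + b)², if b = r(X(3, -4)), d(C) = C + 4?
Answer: 4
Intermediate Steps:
d(C) = 4 + C
r(q) = q
b = -4
(d(2) + b)² = ((4 + 2) - 4)² = (6 - 4)² = 2² = 4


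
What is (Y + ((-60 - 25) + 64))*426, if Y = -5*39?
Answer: -92016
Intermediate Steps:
Y = -195
(Y + ((-60 - 25) + 64))*426 = (-195 + ((-60 - 25) + 64))*426 = (-195 + (-85 + 64))*426 = (-195 - 21)*426 = -216*426 = -92016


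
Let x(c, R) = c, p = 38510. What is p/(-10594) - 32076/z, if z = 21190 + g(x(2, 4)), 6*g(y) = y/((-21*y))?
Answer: -72817903517/14142666883 ≈ -5.1488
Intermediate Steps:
g(y) = -1/126 (g(y) = (y/((-21*y)))/6 = (y*(-1/(21*y)))/6 = (1/6)*(-1/21) = -1/126)
z = 2669939/126 (z = 21190 - 1/126 = 2669939/126 ≈ 21190.)
p/(-10594) - 32076/z = 38510/(-10594) - 32076/2669939/126 = 38510*(-1/10594) - 32076*126/2669939 = -19255/5297 - 4041576/2669939 = -72817903517/14142666883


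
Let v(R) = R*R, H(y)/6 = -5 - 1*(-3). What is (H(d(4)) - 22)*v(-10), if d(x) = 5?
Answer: -3400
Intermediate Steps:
H(y) = -12 (H(y) = 6*(-5 - 1*(-3)) = 6*(-5 + 3) = 6*(-2) = -12)
v(R) = R**2
(H(d(4)) - 22)*v(-10) = (-12 - 22)*(-10)**2 = -34*100 = -3400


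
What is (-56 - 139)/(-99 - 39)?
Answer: 65/46 ≈ 1.4130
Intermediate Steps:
(-56 - 139)/(-99 - 39) = -195/(-138) = -1/138*(-195) = 65/46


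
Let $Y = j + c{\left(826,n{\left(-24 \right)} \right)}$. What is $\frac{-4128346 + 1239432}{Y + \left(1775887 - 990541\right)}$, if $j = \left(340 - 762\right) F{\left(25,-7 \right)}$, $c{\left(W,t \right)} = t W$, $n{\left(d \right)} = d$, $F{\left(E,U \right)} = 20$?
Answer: $- \frac{1444457}{378541} \approx -3.8159$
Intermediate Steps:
$c{\left(W,t \right)} = W t$
$j = -8440$ ($j = \left(340 - 762\right) 20 = \left(-422\right) 20 = -8440$)
$Y = -28264$ ($Y = -8440 + 826 \left(-24\right) = -8440 - 19824 = -28264$)
$\frac{-4128346 + 1239432}{Y + \left(1775887 - 990541\right)} = \frac{-4128346 + 1239432}{-28264 + \left(1775887 - 990541\right)} = - \frac{2888914}{-28264 + \left(1775887 - 990541\right)} = - \frac{2888914}{-28264 + 785346} = - \frac{2888914}{757082} = \left(-2888914\right) \frac{1}{757082} = - \frac{1444457}{378541}$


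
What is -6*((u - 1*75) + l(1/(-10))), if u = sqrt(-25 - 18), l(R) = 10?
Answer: 390 - 6*I*sqrt(43) ≈ 390.0 - 39.345*I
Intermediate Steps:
u = I*sqrt(43) (u = sqrt(-43) = I*sqrt(43) ≈ 6.5574*I)
-6*((u - 1*75) + l(1/(-10))) = -6*((I*sqrt(43) - 1*75) + 10) = -6*((I*sqrt(43) - 75) + 10) = -6*((-75 + I*sqrt(43)) + 10) = -6*(-65 + I*sqrt(43)) = 390 - 6*I*sqrt(43)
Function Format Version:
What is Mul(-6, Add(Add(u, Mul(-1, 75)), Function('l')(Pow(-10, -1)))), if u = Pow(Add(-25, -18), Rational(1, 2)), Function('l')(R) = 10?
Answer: Add(390, Mul(-6, I, Pow(43, Rational(1, 2)))) ≈ Add(390.00, Mul(-39.345, I))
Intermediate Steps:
u = Mul(I, Pow(43, Rational(1, 2))) (u = Pow(-43, Rational(1, 2)) = Mul(I, Pow(43, Rational(1, 2))) ≈ Mul(6.5574, I))
Mul(-6, Add(Add(u, Mul(-1, 75)), Function('l')(Pow(-10, -1)))) = Mul(-6, Add(Add(Mul(I, Pow(43, Rational(1, 2))), Mul(-1, 75)), 10)) = Mul(-6, Add(Add(Mul(I, Pow(43, Rational(1, 2))), -75), 10)) = Mul(-6, Add(Add(-75, Mul(I, Pow(43, Rational(1, 2)))), 10)) = Mul(-6, Add(-65, Mul(I, Pow(43, Rational(1, 2))))) = Add(390, Mul(-6, I, Pow(43, Rational(1, 2))))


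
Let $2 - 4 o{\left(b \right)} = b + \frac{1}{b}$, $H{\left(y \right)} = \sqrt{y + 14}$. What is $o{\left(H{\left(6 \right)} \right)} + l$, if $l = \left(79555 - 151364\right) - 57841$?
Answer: $- \frac{259299}{2} - \frac{21 \sqrt{5}}{40} \approx -1.2965 \cdot 10^{5}$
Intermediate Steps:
$H{\left(y \right)} = \sqrt{14 + y}$
$o{\left(b \right)} = \frac{1}{2} - \frac{b}{4} - \frac{1}{4 b}$ ($o{\left(b \right)} = \frac{1}{2} - \frac{b + \frac{1}{b}}{4} = \frac{1}{2} - \left(\frac{b}{4} + \frac{1}{4 b}\right) = \frac{1}{2} - \frac{b}{4} - \frac{1}{4 b}$)
$l = -129650$ ($l = -71809 - 57841 = -129650$)
$o{\left(H{\left(6 \right)} \right)} + l = \frac{-1 - \sqrt{14 + 6} \left(-2 + \sqrt{14 + 6}\right)}{4 \sqrt{14 + 6}} - 129650 = \frac{-1 - \sqrt{20} \left(-2 + \sqrt{20}\right)}{4 \sqrt{20}} - 129650 = \frac{-1 - 2 \sqrt{5} \left(-2 + 2 \sqrt{5}\right)}{4 \cdot 2 \sqrt{5}} - 129650 = \frac{\frac{\sqrt{5}}{10} \left(-1 - 2 \sqrt{5} \left(-2 + 2 \sqrt{5}\right)\right)}{4} - 129650 = \frac{\sqrt{5} \left(-1 - 2 \sqrt{5} \left(-2 + 2 \sqrt{5}\right)\right)}{40} - 129650 = -129650 + \frac{\sqrt{5} \left(-1 - 2 \sqrt{5} \left(-2 + 2 \sqrt{5}\right)\right)}{40}$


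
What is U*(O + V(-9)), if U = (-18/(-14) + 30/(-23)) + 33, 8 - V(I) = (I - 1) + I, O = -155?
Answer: -679680/161 ≈ -4221.6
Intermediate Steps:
V(I) = 9 - 2*I (V(I) = 8 - ((I - 1) + I) = 8 - ((-1 + I) + I) = 8 - (-1 + 2*I) = 8 + (1 - 2*I) = 9 - 2*I)
U = 5310/161 (U = (-18*(-1/14) + 30*(-1/23)) + 33 = (9/7 - 30/23) + 33 = -3/161 + 33 = 5310/161 ≈ 32.981)
U*(O + V(-9)) = 5310*(-155 + (9 - 2*(-9)))/161 = 5310*(-155 + (9 + 18))/161 = 5310*(-155 + 27)/161 = (5310/161)*(-128) = -679680/161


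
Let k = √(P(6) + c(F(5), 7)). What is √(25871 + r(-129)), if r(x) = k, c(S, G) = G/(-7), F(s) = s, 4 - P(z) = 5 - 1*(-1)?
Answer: √(25871 + I*√3) ≈ 160.84 + 0.0054*I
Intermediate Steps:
P(z) = -2 (P(z) = 4 - (5 - 1*(-1)) = 4 - (5 + 1) = 4 - 1*6 = 4 - 6 = -2)
c(S, G) = -G/7 (c(S, G) = G*(-⅐) = -G/7)
k = I*√3 (k = √(-2 - ⅐*7) = √(-2 - 1) = √(-3) = I*√3 ≈ 1.732*I)
r(x) = I*√3
√(25871 + r(-129)) = √(25871 + I*√3)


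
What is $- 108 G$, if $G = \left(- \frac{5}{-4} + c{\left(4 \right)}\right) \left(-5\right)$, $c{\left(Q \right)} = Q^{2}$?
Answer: $9315$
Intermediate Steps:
$G = - \frac{345}{4}$ ($G = \left(- \frac{5}{-4} + 4^{2}\right) \left(-5\right) = \left(\left(-5\right) \left(- \frac{1}{4}\right) + 16\right) \left(-5\right) = \left(\frac{5}{4} + 16\right) \left(-5\right) = \frac{69}{4} \left(-5\right) = - \frac{345}{4} \approx -86.25$)
$- 108 G = \left(-108\right) \left(- \frac{345}{4}\right) = 9315$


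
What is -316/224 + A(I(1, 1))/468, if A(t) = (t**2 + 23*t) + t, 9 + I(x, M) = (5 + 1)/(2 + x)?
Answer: -10909/6552 ≈ -1.6650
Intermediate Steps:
I(x, M) = -9 + 6/(2 + x) (I(x, M) = -9 + (5 + 1)/(2 + x) = -9 + 6/(2 + x))
A(t) = t**2 + 24*t
-316/224 + A(I(1, 1))/468 = -316/224 + ((3*(-4 - 3*1)/(2 + 1))*(24 + 3*(-4 - 3*1)/(2 + 1)))/468 = -316*1/224 + ((3*(-4 - 3)/3)*(24 + 3*(-4 - 3)/3))*(1/468) = -79/56 + ((3*(1/3)*(-7))*(24 + 3*(1/3)*(-7)))*(1/468) = -79/56 - 7*(24 - 7)*(1/468) = -79/56 - 7*17*(1/468) = -79/56 - 119*1/468 = -79/56 - 119/468 = -10909/6552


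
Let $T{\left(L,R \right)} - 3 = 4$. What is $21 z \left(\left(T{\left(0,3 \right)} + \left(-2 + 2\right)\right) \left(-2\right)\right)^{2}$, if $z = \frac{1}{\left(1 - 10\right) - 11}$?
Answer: $- \frac{1029}{5} \approx -205.8$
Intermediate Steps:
$T{\left(L,R \right)} = 7$ ($T{\left(L,R \right)} = 3 + 4 = 7$)
$z = - \frac{1}{20}$ ($z = \frac{1}{-9 - 11} = \frac{1}{-20} = - \frac{1}{20} \approx -0.05$)
$21 z \left(\left(T{\left(0,3 \right)} + \left(-2 + 2\right)\right) \left(-2\right)\right)^{2} = 21 \left(- \frac{1}{20}\right) \left(\left(7 + \left(-2 + 2\right)\right) \left(-2\right)\right)^{2} = - \frac{21 \left(\left(7 + 0\right) \left(-2\right)\right)^{2}}{20} = - \frac{21 \left(7 \left(-2\right)\right)^{2}}{20} = - \frac{21 \left(-14\right)^{2}}{20} = \left(- \frac{21}{20}\right) 196 = - \frac{1029}{5}$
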